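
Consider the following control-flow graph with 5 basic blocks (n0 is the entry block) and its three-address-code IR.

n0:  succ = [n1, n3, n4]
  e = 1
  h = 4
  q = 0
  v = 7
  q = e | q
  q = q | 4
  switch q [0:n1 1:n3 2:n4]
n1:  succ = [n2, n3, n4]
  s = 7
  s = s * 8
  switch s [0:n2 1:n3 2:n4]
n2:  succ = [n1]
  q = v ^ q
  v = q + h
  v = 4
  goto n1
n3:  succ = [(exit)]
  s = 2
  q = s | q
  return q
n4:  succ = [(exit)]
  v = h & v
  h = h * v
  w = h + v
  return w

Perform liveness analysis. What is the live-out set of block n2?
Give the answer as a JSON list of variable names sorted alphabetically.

Answer: ["h", "q", "v"]

Working:
Block summaries:
  n0: {e,h,q,v} / ∅
  n1: {s} / ∅
  n2: {q,v} / {h,q,v}
  n3: {q,s} / {q}
  n4: {h,v,w} / {h,v}

Backward fixpoint:
  n0: in=∅ out={h,q,v}
  n1: in={h,q,v} out={h,q,v}
  n2: in={h,q,v} out={h,q,v}
  n3: in={q} out=∅
  n4: in={h,v} out=∅

live-out(n2) = ["h", "q", "v"]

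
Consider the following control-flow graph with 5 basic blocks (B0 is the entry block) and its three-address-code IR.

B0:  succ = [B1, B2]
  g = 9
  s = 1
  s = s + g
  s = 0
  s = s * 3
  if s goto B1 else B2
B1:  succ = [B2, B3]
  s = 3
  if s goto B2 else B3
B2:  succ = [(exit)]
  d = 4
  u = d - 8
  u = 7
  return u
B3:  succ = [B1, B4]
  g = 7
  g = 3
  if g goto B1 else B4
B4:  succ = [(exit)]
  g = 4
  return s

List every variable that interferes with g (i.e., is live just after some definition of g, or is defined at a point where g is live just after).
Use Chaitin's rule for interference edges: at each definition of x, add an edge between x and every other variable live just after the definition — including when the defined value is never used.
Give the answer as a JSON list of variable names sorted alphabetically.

Answer: ["s"]

Working:
Block summaries:
  B0: def={g,s} ue=∅
  B1: def={s} ue=∅
  B2: def={d,u} ue=∅
  B3: def={g} ue=∅
  B4: def={g} ue={s}

Live sets:
  B0: in=∅ out=∅
  B1: in=∅ out={s}
  B2: in=∅ out=∅
  B3: in={s} out={s}
  B4: in={s} out=∅

Conflict graph:
  d — ∅
  g — {s}
  s — {g}
  u — ∅

N(g) = ["s"]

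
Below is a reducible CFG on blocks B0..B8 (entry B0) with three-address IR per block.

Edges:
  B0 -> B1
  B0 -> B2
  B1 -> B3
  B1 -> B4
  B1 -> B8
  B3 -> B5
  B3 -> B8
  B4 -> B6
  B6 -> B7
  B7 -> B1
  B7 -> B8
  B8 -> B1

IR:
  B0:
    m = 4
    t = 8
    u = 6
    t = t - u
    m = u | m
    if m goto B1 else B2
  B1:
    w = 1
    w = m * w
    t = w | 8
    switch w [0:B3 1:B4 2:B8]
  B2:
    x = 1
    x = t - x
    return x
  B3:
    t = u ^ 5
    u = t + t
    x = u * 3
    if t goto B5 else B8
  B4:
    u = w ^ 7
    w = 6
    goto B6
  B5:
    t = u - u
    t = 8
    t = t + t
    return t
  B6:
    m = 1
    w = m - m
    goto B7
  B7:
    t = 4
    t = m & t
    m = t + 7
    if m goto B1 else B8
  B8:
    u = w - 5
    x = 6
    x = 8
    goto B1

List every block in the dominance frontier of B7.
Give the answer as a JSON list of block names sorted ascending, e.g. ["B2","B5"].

Answer: ["B1", "B8"]

Analysis:
idom tree: B1←B0 B2←B0 B3←B1 B4←B1 B5←B3 B6←B4 B7←B6 B8←B1
Join-block Dom:
  B1: preds {B0,B7,B8}: {B0} ∩ {B0,B1,B4,B6,B7} ∩ {B0,B1,B8} = {B0}; idom=B0
  B8: preds {B1,B3,B7}: {B0,B1} ∩ {B0,B1,B3} ∩ {B0,B1,B4,B6,B7} = {B0,B1}; idom=B1

DF walk-up:
  join B1 pred B0: · stop@B0
  join B1 pred B7: B7→B6→B4→B1 stop@B0
  join B1 pred B8: B8→B1 stop@B0
  join B8 pred B1: · stop@B1
  join B8 pred B3: B3 stop@B1
  join B8 pred B7: B7→B6→B4 stop@B1
  B0: DF=∅
  B1: DF={B1}
  B2: DF=∅
  B3: DF={B8}
  B4: DF={B1,B8}
  B5: DF=∅
  B6: DF={B1,B8}
  B7: DF={B1,B8}
  B8: DF={B1}

DF(B7) = ["B1", "B8"]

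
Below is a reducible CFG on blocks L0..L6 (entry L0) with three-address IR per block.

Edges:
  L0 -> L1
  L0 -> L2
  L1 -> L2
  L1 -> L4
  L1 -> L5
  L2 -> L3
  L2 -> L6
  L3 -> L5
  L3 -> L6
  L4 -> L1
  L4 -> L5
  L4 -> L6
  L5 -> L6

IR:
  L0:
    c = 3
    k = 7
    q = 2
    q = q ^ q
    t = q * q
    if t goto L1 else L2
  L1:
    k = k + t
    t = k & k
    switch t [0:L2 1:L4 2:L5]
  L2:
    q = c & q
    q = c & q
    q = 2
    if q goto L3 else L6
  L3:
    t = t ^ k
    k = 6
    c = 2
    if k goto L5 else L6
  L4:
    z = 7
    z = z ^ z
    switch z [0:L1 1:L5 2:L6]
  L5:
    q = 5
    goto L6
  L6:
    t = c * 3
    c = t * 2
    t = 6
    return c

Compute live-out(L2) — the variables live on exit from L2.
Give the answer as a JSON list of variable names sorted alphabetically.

Answer: ["c", "k", "t"]

Working:
Per-block:
  L0: {c,k,q,t} / ∅
  L1: {k,t} / {k,t}
  L2: {q} / {c,q}
  L3: {c,k,t} / {k,t}
  L4: {z} / ∅
  L5: {q} / ∅
  L6: {c,t} / {c}

Liveness:
  L0: in=∅ out={c,k,q,t}
  L1: in={c,k,q,t} out={c,k,q,t}
  L2: in={c,k,q,t} out={c,k,t}
  L3: in={k,t} out={c}
  L4: in={c,k,q,t} out={c,k,q,t}
  L5: in={c} out={c}
  L6: in={c} out=∅

live-out(L2) = ["c", "k", "t"]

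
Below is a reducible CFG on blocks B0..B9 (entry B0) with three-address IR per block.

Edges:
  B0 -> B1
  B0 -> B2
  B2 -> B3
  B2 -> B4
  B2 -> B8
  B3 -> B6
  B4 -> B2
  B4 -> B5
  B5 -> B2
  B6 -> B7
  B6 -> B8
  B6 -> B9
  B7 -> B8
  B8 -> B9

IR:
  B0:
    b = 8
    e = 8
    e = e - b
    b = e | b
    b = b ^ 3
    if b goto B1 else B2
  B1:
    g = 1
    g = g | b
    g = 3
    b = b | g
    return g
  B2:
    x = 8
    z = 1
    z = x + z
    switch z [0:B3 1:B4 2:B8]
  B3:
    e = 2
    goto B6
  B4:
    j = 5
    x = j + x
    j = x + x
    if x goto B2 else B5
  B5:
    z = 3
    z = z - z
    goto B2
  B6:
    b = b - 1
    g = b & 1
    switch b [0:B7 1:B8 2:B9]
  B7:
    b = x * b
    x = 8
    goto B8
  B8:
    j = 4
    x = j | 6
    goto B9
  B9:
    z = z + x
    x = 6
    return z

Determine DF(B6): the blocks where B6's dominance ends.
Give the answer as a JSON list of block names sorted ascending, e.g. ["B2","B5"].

Answer: ["B8", "B9"]

Derivation:
idom tree: B1←B0 B2←B0 B3←B2 B4←B2 B5←B4 B6←B3 B7←B6 B8←B2 B9←B2
Dom at joins:
  B2: preds {B0,B4,B5}: {B0} ∩ {B0,B2,B4} ∩ {B0,B2,B4,B5} = {B0}; idom=B0
  B8: preds {B2,B6,B7}: {B0,B2} ∩ {B0,B2,B3,B6} ∩ {B0,B2,B3,B6,B7} = {B0,B2}; idom=B2
  B9: preds {B6,B8}: {B0,B2,B3,B6} ∩ {B0,B2,B8} = {B0,B2}; idom=B2

DF walk-up:
  B2←B0: walk · to B0
  B2←B4: walk B4→B2 to B0
  B2←B5: walk B5→B4→B2 to B0
  B8←B2: walk · to B2
  B8←B6: walk B6→B3 to B2
  B8←B7: walk B7→B6→B3 to B2
  B9←B6: walk B6→B3 to B2
  B9←B8: walk B8 to B2
  DF(B0)=∅
  DF(B1)=∅
  DF(B2)={B2}
  DF(B3)={B8,B9}
  DF(B4)={B2}
  DF(B5)={B2}
  DF(B6)={B8,B9}
  DF(B7)={B8}
  DF(B8)={B9}
  DF(B9)=∅

DF(B6) = ["B8", "B9"]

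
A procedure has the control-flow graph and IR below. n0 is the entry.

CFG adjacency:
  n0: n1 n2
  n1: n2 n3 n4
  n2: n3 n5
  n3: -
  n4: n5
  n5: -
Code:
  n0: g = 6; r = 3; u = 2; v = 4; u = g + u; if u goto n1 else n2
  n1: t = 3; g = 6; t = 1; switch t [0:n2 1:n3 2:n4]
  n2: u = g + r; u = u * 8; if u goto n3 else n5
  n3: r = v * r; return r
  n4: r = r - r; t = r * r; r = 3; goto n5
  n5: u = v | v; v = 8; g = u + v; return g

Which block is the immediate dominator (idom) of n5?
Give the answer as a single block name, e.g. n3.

Answer: n0

Analysis:
idom tree: n1←n0 n2←n0 n3←n0 n4←n1 n5←n0
Dom at joins:
  n2: preds {n0,n1}: {n0} ∩ {n0,n1} = {n0}; idom=n0
  n3: preds {n1,n2}: {n0,n1} ∩ {n0,n2} = {n0}; idom=n0
  n5: preds {n2,n4}: {n0,n2} ∩ {n0,n1,n4} = {n0}; idom=n0

idom(n5) = n0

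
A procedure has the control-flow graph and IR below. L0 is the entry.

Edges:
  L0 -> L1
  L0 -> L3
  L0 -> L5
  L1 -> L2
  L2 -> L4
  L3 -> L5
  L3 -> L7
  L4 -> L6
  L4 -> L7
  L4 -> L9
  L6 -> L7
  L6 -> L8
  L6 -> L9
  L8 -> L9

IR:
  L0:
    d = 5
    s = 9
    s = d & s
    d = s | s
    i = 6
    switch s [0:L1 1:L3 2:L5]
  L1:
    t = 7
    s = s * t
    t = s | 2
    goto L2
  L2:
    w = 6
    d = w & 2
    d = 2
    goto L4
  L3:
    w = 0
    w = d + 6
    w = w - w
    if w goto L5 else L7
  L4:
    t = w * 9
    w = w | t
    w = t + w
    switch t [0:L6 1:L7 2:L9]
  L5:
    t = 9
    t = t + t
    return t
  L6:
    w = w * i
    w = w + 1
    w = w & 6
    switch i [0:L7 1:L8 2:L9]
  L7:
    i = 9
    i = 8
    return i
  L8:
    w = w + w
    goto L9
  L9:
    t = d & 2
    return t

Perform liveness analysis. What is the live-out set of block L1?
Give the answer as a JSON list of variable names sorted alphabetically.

Block summaries:
  L0: def={d,i,s} ue=∅
  L1: def={s,t} ue={s}
  L2: def={d,w} ue=∅
  L3: def={w} ue={d}
  L4: def={t,w} ue={w}
  L5: def={t} ue=∅
  L6: def={w} ue={i,w}
  L7: def={i} ue=∅
  L8: def={w} ue={w}
  L9: def={t} ue={d}

Live sets:
  L0 li=∅ lo={d,i,s}
  L1 li={i,s} lo={i}
  L2 li={i} lo={d,i,w}
  L3 li={d} lo=∅
  L4 li={d,i,w} lo={d,i,w}
  L5 li=∅ lo=∅
  L6 li={d,i,w} lo={d,w}
  L7 li=∅ lo=∅
  L8 li={d,w} lo={d}
  L9 li={d} lo=∅

live-out(L1) = ["i"]

Answer: ["i"]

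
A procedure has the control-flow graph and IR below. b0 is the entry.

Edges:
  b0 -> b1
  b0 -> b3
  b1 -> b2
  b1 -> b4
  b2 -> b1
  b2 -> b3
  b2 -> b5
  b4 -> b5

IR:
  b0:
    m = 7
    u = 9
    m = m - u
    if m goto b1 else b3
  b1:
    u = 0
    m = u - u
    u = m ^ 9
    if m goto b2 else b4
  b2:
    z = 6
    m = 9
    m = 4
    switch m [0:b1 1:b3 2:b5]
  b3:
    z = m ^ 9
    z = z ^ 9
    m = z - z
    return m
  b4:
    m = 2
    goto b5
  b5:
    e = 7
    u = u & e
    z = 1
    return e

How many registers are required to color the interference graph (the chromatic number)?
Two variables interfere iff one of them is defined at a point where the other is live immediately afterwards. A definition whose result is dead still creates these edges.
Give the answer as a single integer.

def/use:
  b0 def {m,u} use ∅
  b1 def {m,u} use ∅
  b2 def {m,z} use ∅
  b3 def {m,z} use {m}
  b4 def {m} use ∅
  b5 def {e,u,z} use {u}

Live sets:
  live b0: ∅→{m}
  live b1: ∅→{u}
  live b2: {u}→{m,u}
  live b3: {m}→∅
  live b4: {u}→{u}
  live b5: {u}→∅

Interfere edges:
  e — {u,z}
  m — {u}
  u — {e,m,z}
  z — {e,u}

Registers:
  {e,u,z} pairwise interfere (3-clique) ⇒ χ ≥ 3
  assign e→R1 m→R1 u→R0 z→R2 — no edge inside a register ⇒ χ ≤ 3
  χ = 3

Answer: 3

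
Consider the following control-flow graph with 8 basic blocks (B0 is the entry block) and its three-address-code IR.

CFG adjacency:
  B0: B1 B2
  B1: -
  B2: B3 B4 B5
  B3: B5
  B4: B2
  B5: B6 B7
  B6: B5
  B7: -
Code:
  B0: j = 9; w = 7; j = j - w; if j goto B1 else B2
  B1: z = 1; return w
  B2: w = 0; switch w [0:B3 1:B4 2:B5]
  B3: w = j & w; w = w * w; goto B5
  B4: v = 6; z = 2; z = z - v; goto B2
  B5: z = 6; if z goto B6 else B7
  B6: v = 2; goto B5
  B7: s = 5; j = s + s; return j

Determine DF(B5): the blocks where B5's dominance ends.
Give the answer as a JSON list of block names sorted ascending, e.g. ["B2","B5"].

Answer: ["B5"]

Working:
idom tree: B1←B0 B2←B0 B3←B2 B4←B2 B5←B2 B6←B5 B7←B5
Dom∩ at merges:
  B2: preds {B0,B4}: {B0} ∩ {B0,B2,B4} = {B0}; idom=B0
  B5: preds {B2,B3,B6}: {B0,B2} ∩ {B0,B2,B3} ∩ {B0,B2,B5,B6} = {B0,B2}; idom=B2

DF walk-up:
  B2←B0: walk · to B0
  B2←B4: walk B4→B2 to B0
  B5←B2: walk · to B2
  B5←B3: walk B3 to B2
  B5←B6: walk B6→B5 to B2
  B0 → ∅
  B1 → ∅
  B2 → {B2}
  B3 → {B5}
  B4 → {B2}
  B5 → {B5}
  B6 → {B5}
  B7 → ∅

DF(B5) = ["B5"]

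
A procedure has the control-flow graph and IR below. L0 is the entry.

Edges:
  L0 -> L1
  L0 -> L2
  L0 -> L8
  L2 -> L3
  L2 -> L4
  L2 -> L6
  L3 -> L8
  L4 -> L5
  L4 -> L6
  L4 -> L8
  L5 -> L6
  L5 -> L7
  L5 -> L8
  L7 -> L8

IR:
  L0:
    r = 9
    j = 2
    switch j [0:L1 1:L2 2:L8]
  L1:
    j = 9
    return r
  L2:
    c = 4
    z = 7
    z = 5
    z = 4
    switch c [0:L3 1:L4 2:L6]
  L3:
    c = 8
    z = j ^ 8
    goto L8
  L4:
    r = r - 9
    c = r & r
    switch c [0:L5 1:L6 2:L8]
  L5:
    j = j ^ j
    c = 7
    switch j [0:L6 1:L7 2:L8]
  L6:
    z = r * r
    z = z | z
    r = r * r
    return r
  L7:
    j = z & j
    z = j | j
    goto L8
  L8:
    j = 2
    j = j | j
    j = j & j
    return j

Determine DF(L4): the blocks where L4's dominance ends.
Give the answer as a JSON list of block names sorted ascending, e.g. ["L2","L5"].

idom tree: L1←L0 L2←L0 L3←L2 L4←L2 L5←L4 L6←L2 L7←L5 L8←L0
Dom at joins:
  L6: preds {L2,L4,L5}: {L0,L2} ∩ {L0,L2,L4} ∩ {L0,L2,L4,L5} = {L0,L2}; idom=L2
  L8: preds {L0,L3,L4,L5,L7}: {L0} ∩ {L0,L2,L3} ∩ {L0,L2,L4} ∩ {L0,L2,L4,L5} ∩ {L0,L2,L4,L5,L7} = {L0}; idom=L0

Frontier:
  L6←L2: walk · to L2
  L6←L4: walk L4 to L2
  L6←L5: walk L5→L4 to L2
  L8←L0: walk · to L0
  L8←L3: walk L3→L2 to L0
  L8←L4: walk L4→L2 to L0
  L8←L5: walk L5→L4→L2 to L0
  L8←L7: walk L7→L5→L4→L2 to L0
  L0: DF=∅
  L1: DF=∅
  L2: DF={L8}
  L3: DF={L8}
  L4: DF={L6,L8}
  L5: DF={L6,L8}
  L6: DF=∅
  L7: DF={L8}
  L8: DF=∅

DF(L4) = ["L6", "L8"]

Answer: ["L6", "L8"]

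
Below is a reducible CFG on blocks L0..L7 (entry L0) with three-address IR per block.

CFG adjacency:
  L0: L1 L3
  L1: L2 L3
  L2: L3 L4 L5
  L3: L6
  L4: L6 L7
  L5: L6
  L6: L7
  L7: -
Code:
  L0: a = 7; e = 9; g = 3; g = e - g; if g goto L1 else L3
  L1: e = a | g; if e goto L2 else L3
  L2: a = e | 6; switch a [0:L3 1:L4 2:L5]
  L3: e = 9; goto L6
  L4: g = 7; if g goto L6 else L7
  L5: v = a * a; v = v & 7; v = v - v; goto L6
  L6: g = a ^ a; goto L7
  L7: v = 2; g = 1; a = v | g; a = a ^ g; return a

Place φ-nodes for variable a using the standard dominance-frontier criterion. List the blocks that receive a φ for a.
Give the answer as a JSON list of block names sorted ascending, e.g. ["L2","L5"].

idom tree: L1←L0 L2←L1 L3←L0 L4←L2 L5←L2 L6←L0 L7←L0
Dom at joins:
  L3: preds {L0,L1,L2}: {L0} ∩ {L0,L1} ∩ {L0,L1,L2} = {L0}; idom=L0
  L6: preds {L3,L4,L5}: {L0,L3} ∩ {L0,L1,L2,L4} ∩ {L0,L1,L2,L5} = {L0}; idom=L0
  L7: preds {L4,L6}: {L0,L1,L2,L4} ∩ {L0,L6} = {L0}; idom=L0

DF walk-up:
  L3←L0: walk · to L0
  L3←L1: walk L1 to L0
  L3←L2: walk L2→L1 to L0
  L6←L3: walk L3 to L0
  L6←L4: walk L4→L2→L1 to L0
  L6←L5: walk L5→L2→L1 to L0
  L7←L4: walk L4→L2→L1 to L0
  L7←L6: walk L6 to L0
  L0: DF=∅
  L1: DF={L3,L6,L7}
  L2: DF={L3,L6,L7}
  L3: DF={L6}
  L4: DF={L6,L7}
  L5: DF={L6}
  L6: DF={L7}
  L7: DF=∅

φ for a: defs {L0,L2,L7}
  DF⁺ = {L3,L6,L7}

Answer: ["L3", "L6", "L7"]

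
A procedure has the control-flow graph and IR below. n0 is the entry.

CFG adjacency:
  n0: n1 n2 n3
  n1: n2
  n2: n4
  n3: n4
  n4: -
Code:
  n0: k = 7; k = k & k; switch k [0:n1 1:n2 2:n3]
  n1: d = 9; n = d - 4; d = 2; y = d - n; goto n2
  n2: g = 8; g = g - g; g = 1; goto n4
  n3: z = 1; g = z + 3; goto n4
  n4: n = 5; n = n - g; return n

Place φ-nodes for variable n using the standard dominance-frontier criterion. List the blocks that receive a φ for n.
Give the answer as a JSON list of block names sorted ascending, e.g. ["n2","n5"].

Answer: ["n2", "n4"]

Analysis:
idom tree: n1←n0 n2←n0 n3←n0 n4←n0
Dom at joins:
  n2: preds {n0,n1}: {n0} ∩ {n0,n1} = {n0}; idom=n0
  n4: preds {n2,n3}: {n0,n2} ∩ {n0,n3} = {n0}; idom=n0

DF walk-up:
  join n2 pred n0: · stop@n0
  join n2 pred n1: n1 stop@n0
  join n4 pred n2: n2 stop@n0
  join n4 pred n3: n3 stop@n0
  n0: DF=∅
  n1: DF={n2}
  n2: DF={n4}
  n3: DF={n4}
  n4: DF=∅

φ for n: defs {n1,n4}
  DF⁺ = {n2,n4}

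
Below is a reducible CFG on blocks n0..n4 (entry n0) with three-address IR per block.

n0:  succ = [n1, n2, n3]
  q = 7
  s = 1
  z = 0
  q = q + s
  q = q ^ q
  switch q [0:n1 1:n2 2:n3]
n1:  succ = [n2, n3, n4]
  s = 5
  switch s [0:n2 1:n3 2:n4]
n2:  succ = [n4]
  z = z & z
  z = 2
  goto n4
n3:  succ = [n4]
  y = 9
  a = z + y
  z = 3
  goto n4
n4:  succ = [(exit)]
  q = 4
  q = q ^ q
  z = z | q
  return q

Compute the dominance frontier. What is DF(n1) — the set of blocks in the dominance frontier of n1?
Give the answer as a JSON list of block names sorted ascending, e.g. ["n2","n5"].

Answer: ["n2", "n3", "n4"]

Analysis:
idom tree: n1←n0 n2←n0 n3←n0 n4←n0
Dom∩ at merges:
  n2: preds {n0,n1}: {n0} ∩ {n0,n1} = {n0}; idom=n0
  n3: preds {n0,n1}: {n0} ∩ {n0,n1} = {n0}; idom=n0
  n4: preds {n1,n2,n3}: {n0,n1} ∩ {n0,n2} ∩ {n0,n3} = {n0}; idom=n0

DF walk-up:
  join n2 pred n0: · stop@n0
  join n2 pred n1: n1 stop@n0
  join n3 pred n0: · stop@n0
  join n3 pred n1: n1 stop@n0
  join n4 pred n1: n1 stop@n0
  join n4 pred n2: n2 stop@n0
  join n4 pred n3: n3 stop@n0
  n0: DF=∅
  n1: DF={n2,n3,n4}
  n2: DF={n4}
  n3: DF={n4}
  n4: DF=∅

DF(n1) = ["n2", "n3", "n4"]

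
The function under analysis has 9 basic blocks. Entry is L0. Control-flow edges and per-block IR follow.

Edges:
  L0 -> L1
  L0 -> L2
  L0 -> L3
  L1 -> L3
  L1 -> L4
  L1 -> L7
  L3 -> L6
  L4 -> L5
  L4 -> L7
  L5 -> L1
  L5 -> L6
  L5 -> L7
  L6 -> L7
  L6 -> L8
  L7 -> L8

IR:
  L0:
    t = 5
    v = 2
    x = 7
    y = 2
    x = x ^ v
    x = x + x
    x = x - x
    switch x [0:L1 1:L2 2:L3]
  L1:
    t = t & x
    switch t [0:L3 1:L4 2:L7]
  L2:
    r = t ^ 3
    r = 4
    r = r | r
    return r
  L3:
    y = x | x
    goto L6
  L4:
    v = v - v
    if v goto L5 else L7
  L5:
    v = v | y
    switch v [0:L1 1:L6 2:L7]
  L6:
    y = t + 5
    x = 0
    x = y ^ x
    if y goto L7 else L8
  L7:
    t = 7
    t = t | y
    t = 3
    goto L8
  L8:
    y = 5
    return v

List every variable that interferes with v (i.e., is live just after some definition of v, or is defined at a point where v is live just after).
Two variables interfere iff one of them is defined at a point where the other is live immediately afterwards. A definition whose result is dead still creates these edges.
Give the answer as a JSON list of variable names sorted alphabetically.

Per-block:
  L0: {t,v,x,y} / ∅
  L1: {t} / {t,x}
  L2: {r} / {t}
  L3: {y} / {x}
  L4: {v} / {v}
  L5: {v} / {v,y}
  L6: {x,y} / {t}
  L7: {t} / {y}
  L8: {y} / {v}

Liveness:
  live L0: ∅→{t,v,x,y}
  live L1: {t,v,x,y}→{t,v,x,y}
  live L2: {t}→∅
  live L3: {t,v,x}→{t,v}
  live L4: {t,v,x,y}→{t,v,x,y}
  live L5: {t,v,x,y}→{t,v,x,y}
  live L6: {t,v}→{v,y}
  live L7: {v,y}→{v}
  live L8: {v}→∅

Interfere edges:
  r — ∅
  t — {v,x,y}
  v — {t,x,y}
  x — {t,v,y}
  y — {t,v,x}

N(v) = ["t", "x", "y"]

Answer: ["t", "x", "y"]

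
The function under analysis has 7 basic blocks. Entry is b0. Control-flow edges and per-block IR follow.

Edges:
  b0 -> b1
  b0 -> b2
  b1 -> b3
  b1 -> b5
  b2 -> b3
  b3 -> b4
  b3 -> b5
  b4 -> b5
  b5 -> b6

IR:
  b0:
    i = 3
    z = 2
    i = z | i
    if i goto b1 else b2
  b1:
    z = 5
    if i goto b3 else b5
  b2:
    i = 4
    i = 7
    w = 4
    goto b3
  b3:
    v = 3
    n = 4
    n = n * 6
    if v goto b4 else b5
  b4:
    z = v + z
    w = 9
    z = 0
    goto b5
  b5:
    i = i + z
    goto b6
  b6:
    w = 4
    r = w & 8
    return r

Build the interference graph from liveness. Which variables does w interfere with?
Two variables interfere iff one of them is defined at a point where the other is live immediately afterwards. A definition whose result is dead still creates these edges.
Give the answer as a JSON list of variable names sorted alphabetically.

def/use:
  b0: {i,z} / ∅
  b1: {z} / {i}
  b2: {i,w} / ∅
  b3: {n,v} / ∅
  b4: {w,z} / {v,z}
  b5: {i} / {i,z}
  b6: {r,w} / ∅

Backward fixpoint:
  live b0: ∅→{i,z}
  live b1: {i}→{i,z}
  live b2: {z}→{i,z}
  live b3: {i,z}→{i,v,z}
  live b4: {i,v,z}→{i,z}
  live b5: {i,z}→∅
  live b6: ∅→∅

Interfere edges:
  i: {n,v,w,z}
  n: {i,v,z}
  r: ∅
  v: {i,n,z}
  w: {i,z}
  z: {i,n,v,w}

N(w) = ["i", "z"]

Answer: ["i", "z"]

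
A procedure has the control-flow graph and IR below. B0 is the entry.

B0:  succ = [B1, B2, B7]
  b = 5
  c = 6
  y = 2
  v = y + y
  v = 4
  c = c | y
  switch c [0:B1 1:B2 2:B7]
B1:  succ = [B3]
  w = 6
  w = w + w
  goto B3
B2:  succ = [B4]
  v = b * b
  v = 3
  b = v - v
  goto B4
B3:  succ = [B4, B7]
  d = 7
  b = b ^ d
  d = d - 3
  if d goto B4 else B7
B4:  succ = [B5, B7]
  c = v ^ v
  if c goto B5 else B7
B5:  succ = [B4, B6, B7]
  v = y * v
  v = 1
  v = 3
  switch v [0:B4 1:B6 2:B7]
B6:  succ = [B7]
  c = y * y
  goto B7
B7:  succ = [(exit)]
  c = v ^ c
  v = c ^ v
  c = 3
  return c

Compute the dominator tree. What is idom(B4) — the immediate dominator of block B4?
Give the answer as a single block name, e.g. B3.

idom tree: B1←B0 B2←B0 B3←B1 B4←B0 B5←B4 B6←B5 B7←B0
Dom at joins:
  B4: preds {B2,B3,B5}: {B0,B2} ∩ {B0,B1,B3} ∩ {B0,B4,B5} = {B0}; idom=B0
  B7: preds {B0,B3,B4,B5,B6}: {B0} ∩ {B0,B1,B3} ∩ {B0,B4} ∩ {B0,B4,B5} ∩ {B0,B4,B5,B6} = {B0}; idom=B0

idom(B4) = B0

Answer: B0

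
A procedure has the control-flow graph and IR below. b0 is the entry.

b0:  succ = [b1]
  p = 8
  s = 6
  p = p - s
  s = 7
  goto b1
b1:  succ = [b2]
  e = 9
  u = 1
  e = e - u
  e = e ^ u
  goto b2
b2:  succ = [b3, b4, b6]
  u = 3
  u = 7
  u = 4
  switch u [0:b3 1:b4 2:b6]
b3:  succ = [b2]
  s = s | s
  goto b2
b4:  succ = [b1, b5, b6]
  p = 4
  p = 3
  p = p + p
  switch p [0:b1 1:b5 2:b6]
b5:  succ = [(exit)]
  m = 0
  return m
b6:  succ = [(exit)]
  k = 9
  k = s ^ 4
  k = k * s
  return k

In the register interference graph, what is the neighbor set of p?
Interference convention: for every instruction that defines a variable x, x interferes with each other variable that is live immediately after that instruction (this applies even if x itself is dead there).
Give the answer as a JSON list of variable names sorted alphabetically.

Answer: ["s"]

Derivation:
def/use:
  b0: def={p,s} ue=∅
  b1: def={e,u} ue=∅
  b2: def={u} ue=∅
  b3: def={s} ue={s}
  b4: def={p} ue=∅
  b5: def={m} ue=∅
  b6: def={k} ue={s}

Backward fixpoint:
  b0 li=∅ lo={s}
  b1 li={s} lo={s}
  b2 li={s} lo={s}
  b3 li={s} lo={s}
  b4 li={s} lo={s}
  b5 li=∅ lo=∅
  b6 li={s} lo=∅

Interference:
  e — {s,u}
  k — {s}
  m — ∅
  p — {s}
  s — {e,k,p,u}
  u — {e,s}

N(p) = ["s"]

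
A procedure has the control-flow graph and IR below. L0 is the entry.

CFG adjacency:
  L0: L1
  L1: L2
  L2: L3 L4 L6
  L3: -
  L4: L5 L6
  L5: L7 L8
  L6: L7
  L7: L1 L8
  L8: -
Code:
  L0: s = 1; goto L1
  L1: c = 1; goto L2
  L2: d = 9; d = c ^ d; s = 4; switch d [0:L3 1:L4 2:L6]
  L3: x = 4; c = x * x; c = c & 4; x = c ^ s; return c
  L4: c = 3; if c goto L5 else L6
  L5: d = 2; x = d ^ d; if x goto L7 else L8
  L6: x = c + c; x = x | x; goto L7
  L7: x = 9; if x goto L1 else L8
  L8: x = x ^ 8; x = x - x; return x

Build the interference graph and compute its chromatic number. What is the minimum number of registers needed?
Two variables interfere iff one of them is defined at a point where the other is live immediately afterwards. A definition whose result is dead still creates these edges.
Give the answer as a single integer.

Block summaries:
  L0 def {s} use ∅
  L1 def {c} use ∅
  L2 def {d,s} use {c}
  L3 def {c,x} use {s}
  L4 def {c} use ∅
  L5 def {d,x} use ∅
  L6 def {x} use {c}
  L7 def {x} use ∅
  L8 def {x} use {x}

Backward fixpoint:
  live L0: ∅→∅
  live L1: ∅→{c}
  live L2: {c}→{c,s}
  live L3: {s}→∅
  live L4: ∅→{c}
  live L5: ∅→{x}
  live L6: {c}→∅
  live L7: ∅→{x}
  live L8: {x}→∅

Conflict graph:
  c — {d,s,x}
  d — {c,s}
  s — {c,d,x}
  x — {c,s}

Chromatic number:
  {c,d,s} pairwise interfere (3-clique) ⇒ χ ≥ 3
  3-colouring: c0={c}  c1={s}  c2={d,x}
  χ = 3

Answer: 3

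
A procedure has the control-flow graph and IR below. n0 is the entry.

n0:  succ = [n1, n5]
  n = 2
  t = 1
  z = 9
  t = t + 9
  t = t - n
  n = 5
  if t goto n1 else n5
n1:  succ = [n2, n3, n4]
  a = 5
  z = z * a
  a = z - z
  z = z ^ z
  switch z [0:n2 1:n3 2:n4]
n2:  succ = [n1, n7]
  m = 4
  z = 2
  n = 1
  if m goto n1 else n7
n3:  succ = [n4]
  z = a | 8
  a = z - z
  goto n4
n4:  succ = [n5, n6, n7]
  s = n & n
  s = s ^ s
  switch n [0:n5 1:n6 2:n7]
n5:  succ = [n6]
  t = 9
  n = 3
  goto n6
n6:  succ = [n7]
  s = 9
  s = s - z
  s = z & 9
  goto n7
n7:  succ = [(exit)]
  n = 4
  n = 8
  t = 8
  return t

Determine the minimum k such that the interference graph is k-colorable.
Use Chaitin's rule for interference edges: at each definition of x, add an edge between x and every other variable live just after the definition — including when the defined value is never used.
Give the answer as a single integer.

Block summaries:
  n0: {n,t,z} / ∅
  n1: {a,z} / {z}
  n2: {m,n,z} / ∅
  n3: {a,z} / {a}
  n4: {s} / {n}
  n5: {n,t} / ∅
  n6: {s} / {z}
  n7: {n,t} / ∅

Live sets:
  n0: in=∅ out={n,z}
  n1: in={n,z} out={a,n,z}
  n2: in=∅ out={n,z}
  n3: in={a,n} out={n,z}
  n4: in={n,z} out={z}
  n5: in={z} out={z}
  n6: in={z} out=∅
  n7: in=∅ out=∅

Interfere edges:
  a: {n,z}
  m: {n,z}
  n: {a,m,s,t,z}
  s: {n,z}
  t: {n,z}
  z: {a,m,n,s,t}

Colouring:
  {a,n,z} pairwise interfere (3-clique) ⇒ χ ≥ 3
  assign a→c2 m→c2 n→c0 s→c2 t→c2 z→c1 — no edge inside a register ⇒ χ ≤ 3
  χ = 3

Answer: 3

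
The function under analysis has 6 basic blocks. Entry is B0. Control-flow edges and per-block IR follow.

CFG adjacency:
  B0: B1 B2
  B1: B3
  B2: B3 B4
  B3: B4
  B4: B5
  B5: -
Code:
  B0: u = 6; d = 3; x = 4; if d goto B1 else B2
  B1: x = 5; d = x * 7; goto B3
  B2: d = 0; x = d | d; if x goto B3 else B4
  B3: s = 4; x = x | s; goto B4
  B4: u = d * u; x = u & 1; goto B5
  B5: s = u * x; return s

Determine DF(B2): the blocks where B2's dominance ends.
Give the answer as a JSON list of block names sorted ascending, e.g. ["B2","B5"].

Answer: ["B3", "B4"]

Derivation:
idom tree: B1←B0 B2←B0 B3←B0 B4←B0 B5←B4
Join-block Dom:
  B3: preds {B1,B2}: {B0,B1} ∩ {B0,B2} = {B0}; idom=B0
  B4: preds {B2,B3}: {B0,B2} ∩ {B0,B3} = {B0}; idom=B0

DF derivation:
  B3←B1: walk B1 to B0
  B3←B2: walk B2 to B0
  B4←B2: walk B2 to B0
  B4←B3: walk B3 to B0
  B0 → ∅
  B1 → {B3}
  B2 → {B3,B4}
  B3 → {B4}
  B4 → ∅
  B5 → ∅

DF(B2) = ["B3", "B4"]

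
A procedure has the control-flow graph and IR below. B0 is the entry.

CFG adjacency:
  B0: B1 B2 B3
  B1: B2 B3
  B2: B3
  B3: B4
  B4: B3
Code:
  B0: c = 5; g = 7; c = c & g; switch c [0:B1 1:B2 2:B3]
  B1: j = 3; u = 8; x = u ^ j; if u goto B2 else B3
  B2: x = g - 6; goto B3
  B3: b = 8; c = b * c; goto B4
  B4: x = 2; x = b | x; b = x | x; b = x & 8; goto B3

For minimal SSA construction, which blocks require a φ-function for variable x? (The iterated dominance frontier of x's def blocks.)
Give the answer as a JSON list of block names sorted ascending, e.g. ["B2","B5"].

idom tree: B1←B0 B2←B0 B3←B0 B4←B3
Dom∩ at merges:
  B2: preds {B0,B1}: {B0} ∩ {B0,B1} = {B0}; idom=B0
  B3: preds {B0,B1,B2,B4}: {B0} ∩ {B0,B1} ∩ {B0,B2} ∩ {B0,B3,B4} = {B0}; idom=B0

DF derivation:
  join B2 pred B0: · stop@B0
  join B2 pred B1: B1 stop@B0
  join B3 pred B0: · stop@B0
  join B3 pred B1: B1 stop@B0
  join B3 pred B2: B2 stop@B0
  join B3 pred B4: B4→B3 stop@B0
  DF(B0)=∅
  DF(B1)={B2,B3}
  DF(B2)={B3}
  DF(B3)={B3}
  DF(B4)={B3}

φ for x: defs {B1,B2,B4}
  DF⁺ = {B2,B3}

Answer: ["B2", "B3"]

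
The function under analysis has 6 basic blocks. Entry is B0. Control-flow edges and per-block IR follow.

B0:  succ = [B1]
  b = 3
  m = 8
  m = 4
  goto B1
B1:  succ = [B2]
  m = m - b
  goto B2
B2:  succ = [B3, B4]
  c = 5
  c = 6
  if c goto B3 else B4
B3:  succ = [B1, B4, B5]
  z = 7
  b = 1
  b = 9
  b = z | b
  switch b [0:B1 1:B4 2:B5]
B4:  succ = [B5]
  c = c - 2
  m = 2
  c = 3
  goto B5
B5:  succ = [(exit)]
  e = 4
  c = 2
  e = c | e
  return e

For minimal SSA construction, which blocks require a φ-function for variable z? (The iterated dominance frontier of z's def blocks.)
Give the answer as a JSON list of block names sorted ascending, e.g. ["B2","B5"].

idom tree: B1←B0 B2←B1 B3←B2 B4←B2 B5←B2
Join-block Dom:
  B1: preds {B0,B3}: {B0} ∩ {B0,B1,B2,B3} = {B0}; idom=B0
  B4: preds {B2,B3}: {B0,B1,B2} ∩ {B0,B1,B2,B3} = {B0,B1,B2}; idom=B2
  B5: preds {B3,B4}: {B0,B1,B2,B3} ∩ {B0,B1,B2,B4} = {B0,B1,B2}; idom=B2

Frontier:
  join B1 pred B0: · stop@B0
  join B1 pred B3: B3→B2→B1 stop@B0
  join B4 pred B2: · stop@B2
  join B4 pred B3: B3 stop@B2
  join B5 pred B3: B3 stop@B2
  join B5 pred B4: B4 stop@B2
  B0: DF=∅
  B1: DF={B1}
  B2: DF={B1}
  B3: DF={B1,B4,B5}
  B4: DF={B5}
  B5: DF=∅

φ for z: defs {B3}
  DF⁺ = {B1,B4,B5}

Answer: ["B1", "B4", "B5"]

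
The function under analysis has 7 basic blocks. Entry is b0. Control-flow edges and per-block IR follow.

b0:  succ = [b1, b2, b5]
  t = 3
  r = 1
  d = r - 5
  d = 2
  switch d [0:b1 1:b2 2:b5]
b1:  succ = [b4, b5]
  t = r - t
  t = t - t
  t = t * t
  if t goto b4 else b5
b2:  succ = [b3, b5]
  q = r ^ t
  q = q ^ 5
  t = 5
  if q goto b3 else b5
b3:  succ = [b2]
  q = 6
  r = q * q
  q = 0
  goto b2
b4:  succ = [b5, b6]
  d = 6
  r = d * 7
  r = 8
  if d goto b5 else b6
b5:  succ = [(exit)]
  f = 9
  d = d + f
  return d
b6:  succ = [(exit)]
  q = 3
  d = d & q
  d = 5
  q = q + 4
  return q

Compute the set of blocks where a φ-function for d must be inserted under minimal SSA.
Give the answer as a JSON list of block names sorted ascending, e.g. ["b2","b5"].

idom tree: b1←b0 b2←b0 b3←b2 b4←b1 b5←b0 b6←b4
Dom at joins:
  b2: preds {b0,b3}: {b0} ∩ {b0,b2,b3} = {b0}; idom=b0
  b5: preds {b0,b1,b2,b4}: {b0} ∩ {b0,b1} ∩ {b0,b2} ∩ {b0,b1,b4} = {b0}; idom=b0

DF walk-up:
  b2←b0: walk · to b0
  b2←b3: walk b3→b2 to b0
  b5←b0: walk · to b0
  b5←b1: walk b1 to b0
  b5←b2: walk b2 to b0
  b5←b4: walk b4→b1 to b0
  b0 → ∅
  b1 → {b5}
  b2 → {b2,b5}
  b3 → {b2}
  b4 → {b5}
  b5 → ∅
  b6 → ∅

φ for d: defs {b0,b4,b5,b6}
  DF⁺ = {b5}

Answer: ["b5"]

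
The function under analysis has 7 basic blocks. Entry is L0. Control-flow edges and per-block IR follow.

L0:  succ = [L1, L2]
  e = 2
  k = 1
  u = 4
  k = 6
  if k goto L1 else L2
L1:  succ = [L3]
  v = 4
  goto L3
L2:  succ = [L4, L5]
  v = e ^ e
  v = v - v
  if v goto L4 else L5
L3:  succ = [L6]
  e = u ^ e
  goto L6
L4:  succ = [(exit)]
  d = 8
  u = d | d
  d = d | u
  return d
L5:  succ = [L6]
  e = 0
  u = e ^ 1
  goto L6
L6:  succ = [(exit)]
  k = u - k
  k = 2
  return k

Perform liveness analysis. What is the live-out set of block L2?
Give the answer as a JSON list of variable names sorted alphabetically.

Per-block:
  L0: {e,k,u} / ∅
  L1: {v} / ∅
  L2: {v} / {e}
  L3: {e} / {e,u}
  L4: {d,u} / ∅
  L5: {e,u} / ∅
  L6: {k} / {k,u}

Liveness:
  L0: in=∅ out={e,k,u}
  L1: in={e,k,u} out={e,k,u}
  L2: in={e,k} out={k}
  L3: in={e,k,u} out={k,u}
  L4: in=∅ out=∅
  L5: in={k} out={k,u}
  L6: in={k,u} out=∅

live-out(L2) = ["k"]

Answer: ["k"]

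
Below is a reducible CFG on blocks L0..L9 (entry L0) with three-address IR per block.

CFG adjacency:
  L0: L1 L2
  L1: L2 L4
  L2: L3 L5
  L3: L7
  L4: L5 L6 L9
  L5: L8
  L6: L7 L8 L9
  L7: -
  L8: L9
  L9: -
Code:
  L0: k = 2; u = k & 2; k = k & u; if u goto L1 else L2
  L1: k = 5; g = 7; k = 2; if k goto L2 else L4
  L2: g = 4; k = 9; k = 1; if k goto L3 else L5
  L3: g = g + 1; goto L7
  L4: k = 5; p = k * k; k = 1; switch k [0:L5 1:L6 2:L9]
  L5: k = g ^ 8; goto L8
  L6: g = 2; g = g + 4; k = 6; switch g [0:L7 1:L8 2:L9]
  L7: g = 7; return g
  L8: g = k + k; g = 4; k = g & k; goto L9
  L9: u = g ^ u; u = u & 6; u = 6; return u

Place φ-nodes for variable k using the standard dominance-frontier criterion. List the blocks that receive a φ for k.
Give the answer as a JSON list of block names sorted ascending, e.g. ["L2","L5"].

idom tree: L1←L0 L2←L0 L3←L2 L4←L1 L5←L0 L6←L4 L7←L0 L8←L0 L9←L0
Dom∩ at merges:
  L2: preds {L0,L1}: {L0} ∩ {L0,L1} = {L0}; idom=L0
  L5: preds {L2,L4}: {L0,L2} ∩ {L0,L1,L4} = {L0}; idom=L0
  L7: preds {L3,L6}: {L0,L2,L3} ∩ {L0,L1,L4,L6} = {L0}; idom=L0
  L8: preds {L5,L6}: {L0,L5} ∩ {L0,L1,L4,L6} = {L0}; idom=L0
  L9: preds {L4,L6,L8}: {L0,L1,L4} ∩ {L0,L1,L4,L6} ∩ {L0,L8} = {L0}; idom=L0

DF derivation:
  join L2 pred L0: · stop@L0
  join L2 pred L1: L1 stop@L0
  join L5 pred L2: L2 stop@L0
  join L5 pred L4: L4→L1 stop@L0
  join L7 pred L3: L3→L2 stop@L0
  join L7 pred L6: L6→L4→L1 stop@L0
  join L8 pred L5: L5 stop@L0
  join L8 pred L6: L6→L4→L1 stop@L0
  join L9 pred L4: L4→L1 stop@L0
  join L9 pred L6: L6→L4→L1 stop@L0
  join L9 pred L8: L8 stop@L0
  DF(L0)=∅
  DF(L1)={L2,L5,L7,L8,L9}
  DF(L2)={L5,L7}
  DF(L3)={L7}
  DF(L4)={L5,L7,L8,L9}
  DF(L5)={L8}
  DF(L6)={L7,L8,L9}
  DF(L7)=∅
  DF(L8)={L9}
  DF(L9)=∅

φ for k: defs {L0,L1,L2,L4,L5,L6,L8}
  DF⁺ = {L2,L5,L7,L8,L9}

Answer: ["L2", "L5", "L7", "L8", "L9"]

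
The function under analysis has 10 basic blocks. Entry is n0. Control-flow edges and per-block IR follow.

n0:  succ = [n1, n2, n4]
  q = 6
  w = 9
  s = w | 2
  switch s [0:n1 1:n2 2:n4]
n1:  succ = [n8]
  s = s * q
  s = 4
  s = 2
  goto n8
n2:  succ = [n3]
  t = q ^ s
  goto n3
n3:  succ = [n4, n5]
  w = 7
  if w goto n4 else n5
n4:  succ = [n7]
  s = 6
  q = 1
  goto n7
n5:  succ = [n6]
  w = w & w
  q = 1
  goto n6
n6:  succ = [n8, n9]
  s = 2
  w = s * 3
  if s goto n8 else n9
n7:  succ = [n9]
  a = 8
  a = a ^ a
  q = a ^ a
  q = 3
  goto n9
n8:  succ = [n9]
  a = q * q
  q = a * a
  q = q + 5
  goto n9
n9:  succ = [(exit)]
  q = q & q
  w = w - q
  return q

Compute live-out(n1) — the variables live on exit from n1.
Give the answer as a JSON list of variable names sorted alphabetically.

def/use:
  n0: def={q,s,w} ue=∅
  n1: def={s} ue={q,s}
  n2: def={t} ue={q,s}
  n3: def={w} ue=∅
  n4: def={q,s} ue=∅
  n5: def={q,w} ue={w}
  n6: def={s,w} ue=∅
  n7: def={a,q} ue=∅
  n8: def={a,q} ue={q}
  n9: def={q,w} ue={q,w}

Backward fixpoint:
  n0: in=∅ out={q,s,w}
  n1: in={q,s,w} out={q,w}
  n2: in={q,s} out=∅
  n3: in=∅ out={w}
  n4: in={w} out={w}
  n5: in={w} out={q}
  n6: in={q} out={q,w}
  n7: in={w} out={q,w}
  n8: in={q,w} out={q,w}
  n9: in={q,w} out=∅

live-out(n1) = ["q", "w"]

Answer: ["q", "w"]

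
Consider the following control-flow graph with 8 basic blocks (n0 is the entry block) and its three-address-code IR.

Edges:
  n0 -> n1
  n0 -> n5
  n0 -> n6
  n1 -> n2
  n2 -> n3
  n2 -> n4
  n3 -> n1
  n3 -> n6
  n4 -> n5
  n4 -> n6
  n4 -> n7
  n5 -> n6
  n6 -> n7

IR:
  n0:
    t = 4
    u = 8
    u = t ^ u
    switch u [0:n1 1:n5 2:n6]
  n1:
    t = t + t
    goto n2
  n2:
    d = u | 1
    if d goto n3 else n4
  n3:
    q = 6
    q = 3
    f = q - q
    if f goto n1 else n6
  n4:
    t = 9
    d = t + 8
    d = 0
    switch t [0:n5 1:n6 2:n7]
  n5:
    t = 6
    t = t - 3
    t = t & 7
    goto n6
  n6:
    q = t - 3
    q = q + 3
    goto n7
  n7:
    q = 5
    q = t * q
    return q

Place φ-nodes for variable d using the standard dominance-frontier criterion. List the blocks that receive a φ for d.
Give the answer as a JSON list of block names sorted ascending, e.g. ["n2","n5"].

idom tree: n1←n0 n2←n1 n3←n2 n4←n2 n5←n0 n6←n0 n7←n0
Dom at joins:
  n1: preds {n0,n3}: {n0} ∩ {n0,n1,n2,n3} = {n0}; idom=n0
  n5: preds {n0,n4}: {n0} ∩ {n0,n1,n2,n4} = {n0}; idom=n0
  n6: preds {n0,n3,n4,n5}: {n0} ∩ {n0,n1,n2,n3} ∩ {n0,n1,n2,n4} ∩ {n0,n5} = {n0}; idom=n0
  n7: preds {n4,n6}: {n0,n1,n2,n4} ∩ {n0,n6} = {n0}; idom=n0

DF derivation:
  n1←n0: walk · to n0
  n1←n3: walk n3→n2→n1 to n0
  n5←n0: walk · to n0
  n5←n4: walk n4→n2→n1 to n0
  n6←n0: walk · to n0
  n6←n3: walk n3→n2→n1 to n0
  n6←n4: walk n4→n2→n1 to n0
  n6←n5: walk n5 to n0
  n7←n4: walk n4→n2→n1 to n0
  n7←n6: walk n6 to n0
  n0: DF=∅
  n1: DF={n1,n5,n6,n7}
  n2: DF={n1,n5,n6,n7}
  n3: DF={n1,n6}
  n4: DF={n5,n6,n7}
  n5: DF={n6}
  n6: DF={n7}
  n7: DF=∅

φ for d: defs {n2,n4}
  DF⁺ = {n1,n5,n6,n7}

Answer: ["n1", "n5", "n6", "n7"]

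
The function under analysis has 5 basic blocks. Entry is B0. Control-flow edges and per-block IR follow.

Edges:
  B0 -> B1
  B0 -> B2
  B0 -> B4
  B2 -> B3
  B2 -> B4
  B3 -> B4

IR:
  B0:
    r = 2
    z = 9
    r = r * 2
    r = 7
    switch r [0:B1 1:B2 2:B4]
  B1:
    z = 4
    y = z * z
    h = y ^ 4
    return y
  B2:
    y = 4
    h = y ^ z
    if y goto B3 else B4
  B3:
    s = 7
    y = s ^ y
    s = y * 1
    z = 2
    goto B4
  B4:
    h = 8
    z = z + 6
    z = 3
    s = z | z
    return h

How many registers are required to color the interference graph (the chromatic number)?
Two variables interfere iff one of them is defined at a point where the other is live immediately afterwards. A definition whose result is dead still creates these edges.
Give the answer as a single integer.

Per-block:
  B0 def {r,z} use ∅
  B1 def {h,y,z} use ∅
  B2 def {h,y} use {z}
  B3 def {s,y,z} use {y}
  B4 def {h,s,z} use {z}

Live sets:
  B0 li=∅ lo={z}
  B1 li=∅ lo=∅
  B2 li={z} lo={y,z}
  B3 li={y} lo={z}
  B4 li={z} lo=∅

Interference:
  h: {s,y,z}
  r: {z}
  s: {h,y}
  y: {h,s,z}
  z: {h,r,y}

Colouring:
  {h,s,y} pairwise interfere (3-clique) ⇒ χ ≥ 3
  assign h→R0 r→R0 s→R2 y→R1 z→R2 — no edge inside a register ⇒ χ ≤ 3
  χ = 3

Answer: 3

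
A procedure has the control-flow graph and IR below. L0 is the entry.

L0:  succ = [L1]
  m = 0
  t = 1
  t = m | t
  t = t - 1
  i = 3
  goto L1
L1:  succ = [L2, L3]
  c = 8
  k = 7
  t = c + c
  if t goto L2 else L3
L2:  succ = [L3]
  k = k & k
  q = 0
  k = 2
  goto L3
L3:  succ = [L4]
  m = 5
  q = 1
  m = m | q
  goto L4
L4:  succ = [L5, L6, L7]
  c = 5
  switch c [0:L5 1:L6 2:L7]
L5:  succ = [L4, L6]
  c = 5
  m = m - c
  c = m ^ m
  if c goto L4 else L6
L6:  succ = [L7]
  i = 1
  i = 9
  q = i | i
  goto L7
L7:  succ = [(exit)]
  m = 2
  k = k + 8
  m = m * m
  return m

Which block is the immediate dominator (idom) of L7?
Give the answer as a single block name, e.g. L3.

Answer: L4

Working:
idom tree: L1←L0 L2←L1 L3←L1 L4←L3 L5←L4 L6←L4 L7←L4
Join-block Dom:
  L3: preds {L1,L2}: {L0,L1} ∩ {L0,L1,L2} = {L0,L1}; idom=L1
  L4: preds {L3,L5}: {L0,L1,L3} ∩ {L0,L1,L3,L4,L5} = {L0,L1,L3}; idom=L3
  L6: preds {L4,L5}: {L0,L1,L3,L4} ∩ {L0,L1,L3,L4,L5} = {L0,L1,L3,L4}; idom=L4
  L7: preds {L4,L6}: {L0,L1,L3,L4} ∩ {L0,L1,L3,L4,L6} = {L0,L1,L3,L4}; idom=L4

idom(L7) = L4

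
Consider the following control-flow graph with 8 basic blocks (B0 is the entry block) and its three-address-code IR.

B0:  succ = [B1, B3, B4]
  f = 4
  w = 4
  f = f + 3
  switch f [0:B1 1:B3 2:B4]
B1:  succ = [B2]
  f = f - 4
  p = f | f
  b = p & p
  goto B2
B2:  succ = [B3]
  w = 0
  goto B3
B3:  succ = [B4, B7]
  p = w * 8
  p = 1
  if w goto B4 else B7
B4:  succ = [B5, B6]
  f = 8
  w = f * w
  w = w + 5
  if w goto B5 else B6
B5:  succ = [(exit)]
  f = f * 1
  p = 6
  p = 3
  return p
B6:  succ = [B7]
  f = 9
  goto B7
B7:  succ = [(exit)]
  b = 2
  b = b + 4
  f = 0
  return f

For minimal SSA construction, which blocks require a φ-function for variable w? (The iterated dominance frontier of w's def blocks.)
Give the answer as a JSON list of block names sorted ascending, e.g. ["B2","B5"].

Answer: ["B3", "B4", "B7"]

Working:
idom tree: B1←B0 B2←B1 B3←B0 B4←B0 B5←B4 B6←B4 B7←B0
Dom at joins:
  B3: preds {B0,B2}: {B0} ∩ {B0,B1,B2} = {B0}; idom=B0
  B4: preds {B0,B3}: {B0} ∩ {B0,B3} = {B0}; idom=B0
  B7: preds {B3,B6}: {B0,B3} ∩ {B0,B4,B6} = {B0}; idom=B0

DF derivation:
  join B3 pred B0: · stop@B0
  join B3 pred B2: B2→B1 stop@B0
  join B4 pred B0: · stop@B0
  join B4 pred B3: B3 stop@B0
  join B7 pred B3: B3 stop@B0
  join B7 pred B6: B6→B4 stop@B0
  DF(B0)=∅
  DF(B1)={B3}
  DF(B2)={B3}
  DF(B3)={B4,B7}
  DF(B4)={B7}
  DF(B5)=∅
  DF(B6)={B7}
  DF(B7)=∅

φ for w: defs {B0,B2,B4}
  DF⁺ = {B3,B4,B7}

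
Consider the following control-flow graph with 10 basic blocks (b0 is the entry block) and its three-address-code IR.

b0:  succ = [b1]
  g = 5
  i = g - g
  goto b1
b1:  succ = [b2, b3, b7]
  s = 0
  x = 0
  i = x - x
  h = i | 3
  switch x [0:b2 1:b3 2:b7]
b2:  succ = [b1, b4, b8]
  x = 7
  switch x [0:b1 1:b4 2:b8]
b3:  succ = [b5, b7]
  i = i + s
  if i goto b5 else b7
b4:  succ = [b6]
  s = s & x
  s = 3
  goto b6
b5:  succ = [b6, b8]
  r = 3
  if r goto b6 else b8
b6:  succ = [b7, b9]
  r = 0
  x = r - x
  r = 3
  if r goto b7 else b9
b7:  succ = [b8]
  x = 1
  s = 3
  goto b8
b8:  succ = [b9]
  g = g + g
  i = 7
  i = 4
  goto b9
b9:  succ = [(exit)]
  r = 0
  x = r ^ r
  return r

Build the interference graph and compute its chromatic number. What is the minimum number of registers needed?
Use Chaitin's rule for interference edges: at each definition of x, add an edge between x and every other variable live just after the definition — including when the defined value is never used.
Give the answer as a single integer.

Answer: 5

Working:
Per-block:
  b0: def={g,i} ue=∅
  b1: def={h,i,s,x} ue=∅
  b2: def={x} ue=∅
  b3: def={i} ue={i,s}
  b4: def={s} ue={s,x}
  b5: def={r} ue=∅
  b6: def={r,x} ue={x}
  b7: def={s,x} ue=∅
  b8: def={g,i} ue={g}
  b9: def={r,x} ue=∅

Liveness:
  live b0: ∅→{g}
  live b1: {g}→{g,i,s,x}
  live b2: {g,s}→{g,s,x}
  live b3: {g,i,s,x}→{g,x}
  live b4: {g,s,x}→{g,x}
  live b5: {g,x}→{g,x}
  live b6: {g,x}→{g}
  live b7: {g}→{g}
  live b8: {g}→∅
  live b9: ∅→∅

Conflict graph:
  g↔{h,i,r,s,x}
  h↔{g,i,s,x}
  i↔{g,h,s,x}
  r↔{g,x}
  s↔{g,h,i,x}
  x↔{g,h,i,r,s}

Chromatic number:
  {g,h,i,s,x} pairwise interfere (5-clique) ⇒ χ ≥ 5
  5-colouring: R0={g}  R1={x}  R2={h,r}  R3={i}  R4={s}
  χ = 5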